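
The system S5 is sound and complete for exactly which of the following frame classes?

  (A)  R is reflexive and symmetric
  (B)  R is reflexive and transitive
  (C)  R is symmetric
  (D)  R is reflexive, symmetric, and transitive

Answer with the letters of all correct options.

D

(A) this class determines B (= KTB), not S5.
(B) this class determines S4, not S5.
(C) this class determines KB, not S5.
(D) S5 is sound and complete for exactly this class.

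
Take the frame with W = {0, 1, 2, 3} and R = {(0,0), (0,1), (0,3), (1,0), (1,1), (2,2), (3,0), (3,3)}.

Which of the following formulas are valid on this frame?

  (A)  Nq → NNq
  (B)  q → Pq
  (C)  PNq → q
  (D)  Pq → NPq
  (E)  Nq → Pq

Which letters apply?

B, C, E

R is reflexive: each world relates to itself.
R is symmetric: every R-edge is matched by its reverse.
R is not transitive: 1 R 0 and 0 R 3 but not 1 R 3.
R is not euclidean: 0 R 1 and 0 R 3 but not 1 R 3.
R is serial: every world has an R-successor.
(A) Nq → NNq is axiom 4; it is valid on a frame exactly when R is transitive. R is not transitive, so not valid.
(B) q → Pq is the dual of axiom T; it is valid on a frame exactly when R is reflexive. R is reflexive, so valid.
(C) PNq → q (the dual of axiom B) characterises the symmetric frames. R is symmetric — valid.
(D) Pq → NPq is axiom 5, which corresponds to the euclidean property. R is not euclidean — not valid.
(E) Nq → Pq is axiom D, which corresponds to seriality. R is serial — valid.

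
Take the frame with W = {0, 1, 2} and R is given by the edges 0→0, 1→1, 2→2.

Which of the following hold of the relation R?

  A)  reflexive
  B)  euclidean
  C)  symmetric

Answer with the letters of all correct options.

A, B, C

(A) reflexive: each world relates to itself.
(B) euclidean: any two R-successors of the same world are R-related.
(C) symmetric: every R-edge is matched by its reverse.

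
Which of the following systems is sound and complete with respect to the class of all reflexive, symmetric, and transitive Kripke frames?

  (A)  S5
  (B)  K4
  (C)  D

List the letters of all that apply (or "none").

(A) S5 is determined by exactly this class.
(B) K4 is determined by the class of transitive frames.
(C) D is determined by the class of serial frames.

A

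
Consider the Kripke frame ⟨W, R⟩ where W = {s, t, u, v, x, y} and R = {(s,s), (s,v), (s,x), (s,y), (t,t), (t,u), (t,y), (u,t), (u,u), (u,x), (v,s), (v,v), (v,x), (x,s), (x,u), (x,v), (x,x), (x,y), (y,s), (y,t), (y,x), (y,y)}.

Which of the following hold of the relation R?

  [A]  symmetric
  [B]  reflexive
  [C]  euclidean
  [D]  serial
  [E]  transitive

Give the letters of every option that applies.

(A) symmetric: every R-edge is matched by its reverse.
(B) reflexive: each world relates to itself.
(C) not euclidean: s R v and s R y but not v R y.
(D) serial: every world has an R-successor.
(E) not transitive: s R x and x R u but not s R u.

A, B, D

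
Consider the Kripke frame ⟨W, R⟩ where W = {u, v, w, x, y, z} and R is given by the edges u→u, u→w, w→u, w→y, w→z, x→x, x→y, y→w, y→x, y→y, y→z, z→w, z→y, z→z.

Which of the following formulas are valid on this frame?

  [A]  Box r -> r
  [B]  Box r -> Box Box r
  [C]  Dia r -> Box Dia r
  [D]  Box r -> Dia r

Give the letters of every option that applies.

R is not reflexive: not v R v.
R is not transitive: u R w and w R y but not u R y.
R is not euclidean: w R u and w R y but not u R y.
R is not serial: v has no R-successor.
(A) Box r -> r is axiom T, which corresponds to reflexivity. R is not reflexive — not valid.
(B) axiom 4: valid iff R is transitive. R is not transitive — not valid.
(C) Dia r -> Box Dia r (axiom 5) characterises the euclidean frames. R is not euclidean — not valid.
(D) Box r -> Dia r is axiom D, which corresponds to seriality. R is not serial — not valid.

none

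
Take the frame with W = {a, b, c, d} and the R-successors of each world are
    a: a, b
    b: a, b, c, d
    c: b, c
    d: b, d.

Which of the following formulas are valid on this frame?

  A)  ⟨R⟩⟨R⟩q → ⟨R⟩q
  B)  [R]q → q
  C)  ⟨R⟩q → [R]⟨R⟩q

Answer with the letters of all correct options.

R is reflexive: each world relates to itself.
R is not transitive: a R b and b R c but not a R c.
R is not euclidean: b R a and b R c but not a R c.
(A) the dual of axiom 4: valid iff R is transitive. R is not transitive — not valid.
(B) [R]q → q (axiom T) characterises the reflexive frames. R is reflexive — valid.
(C) ⟨R⟩q → [R]⟨R⟩q is axiom 5, which corresponds to the euclidean property. R is not euclidean — not valid.

B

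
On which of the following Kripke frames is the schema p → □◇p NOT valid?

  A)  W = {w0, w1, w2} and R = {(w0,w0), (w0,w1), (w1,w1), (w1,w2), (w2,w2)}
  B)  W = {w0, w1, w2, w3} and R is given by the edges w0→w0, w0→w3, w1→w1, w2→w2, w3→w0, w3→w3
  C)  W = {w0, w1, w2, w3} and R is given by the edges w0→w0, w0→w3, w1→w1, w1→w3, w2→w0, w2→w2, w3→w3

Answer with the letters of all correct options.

A, C

The schema p → □◇p is axiom B; it is valid on a frame iff R is symmetric.
(A) R is not symmetric (w0 R w1 but not w1 R w0), so the schema fails here.
(B) R is symmetric (every R-edge is matched by its reverse), so the schema is valid here.
(C) R is not symmetric (w0 R w3 but not w3 R w0), so the schema fails here.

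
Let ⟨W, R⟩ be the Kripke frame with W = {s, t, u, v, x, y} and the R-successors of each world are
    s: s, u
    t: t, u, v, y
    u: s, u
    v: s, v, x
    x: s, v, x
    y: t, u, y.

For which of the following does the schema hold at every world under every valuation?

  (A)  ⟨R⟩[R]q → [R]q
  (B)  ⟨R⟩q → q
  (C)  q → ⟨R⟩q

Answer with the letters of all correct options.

R is reflexive: each world relates to itself.
R is not euclidean: t R u and t R t but not u R t.
R is not a subset of the identity: s R u with s ≠ u.
(A) the dual of axiom 5: valid iff R is euclidean. R is not euclidean — not valid.
(B) ⟨R⟩q → q is valid only on frames where every R-edge is a self-loop. Here R ⊄ identity — not valid.
(C) the dual of axiom T: valid iff R is reflexive. R is reflexive — valid.

C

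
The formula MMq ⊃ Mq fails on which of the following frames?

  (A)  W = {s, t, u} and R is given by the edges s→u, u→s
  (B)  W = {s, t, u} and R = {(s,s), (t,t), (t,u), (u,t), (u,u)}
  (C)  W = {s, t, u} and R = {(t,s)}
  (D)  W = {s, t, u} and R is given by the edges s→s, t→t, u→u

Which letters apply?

The schema MMq ⊃ Mq is the dual of axiom 4; it is valid on a frame iff R is transitive.
(A) R is not transitive (s R u and u R s but not s R s), so the schema fails here.
(B) R is transitive (R is closed under composition), so the schema is valid here.
(C) R is transitive (R is closed under composition), so the schema is valid here.
(D) R is transitive (R is closed under composition), so the schema is valid here.

A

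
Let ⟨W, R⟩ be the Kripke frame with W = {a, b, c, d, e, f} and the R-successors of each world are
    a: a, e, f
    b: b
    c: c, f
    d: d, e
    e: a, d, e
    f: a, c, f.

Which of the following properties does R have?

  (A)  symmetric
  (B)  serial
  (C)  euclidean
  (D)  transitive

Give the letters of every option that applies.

A, B

(A) symmetric: every R-edge is matched by its reverse.
(B) serial: every world has an R-successor.
(C) not euclidean: a R e and a R f but not e R f.
(D) not transitive: a R e and e R d but not a R d.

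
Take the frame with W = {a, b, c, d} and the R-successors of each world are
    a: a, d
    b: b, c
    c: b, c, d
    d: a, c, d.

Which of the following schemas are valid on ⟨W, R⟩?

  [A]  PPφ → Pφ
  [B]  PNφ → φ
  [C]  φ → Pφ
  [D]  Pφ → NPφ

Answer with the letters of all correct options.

B, C

R is reflexive: each world relates to itself.
R is symmetric: every R-edge is matched by its reverse.
R is not transitive: a R d and d R c but not a R c.
R is not euclidean: c R b and c R d but not b R d.
(A) the dual of axiom 4: valid iff R is transitive. R is not transitive — not valid.
(B) PNφ → φ is the dual of axiom B; it is valid on a frame exactly when R is symmetric. R is symmetric, so valid.
(C) φ → Pφ is the dual of axiom T; it is valid on a frame exactly when R is reflexive. R is reflexive, so valid.
(D) Pφ → NPφ is axiom 5; it is valid on a frame exactly when R is euclidean. R is not euclidean, so not valid.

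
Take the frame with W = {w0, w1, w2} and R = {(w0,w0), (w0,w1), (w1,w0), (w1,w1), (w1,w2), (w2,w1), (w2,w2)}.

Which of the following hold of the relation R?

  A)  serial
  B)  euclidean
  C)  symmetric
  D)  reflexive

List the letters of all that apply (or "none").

(A) serial: every world has an R-successor.
(B) not euclidean: w1 R w0 and w1 R w2 but not w0 R w2.
(C) symmetric: every R-edge is matched by its reverse.
(D) reflexive: each world relates to itself.

A, C, D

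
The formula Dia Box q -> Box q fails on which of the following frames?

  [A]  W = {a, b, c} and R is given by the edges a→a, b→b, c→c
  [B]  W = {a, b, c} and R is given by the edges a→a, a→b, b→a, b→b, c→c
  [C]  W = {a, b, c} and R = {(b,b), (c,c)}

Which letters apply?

none

The schema Dia Box q -> Box q is the dual of axiom 5; it is valid on a frame iff R is euclidean.
(A) R is euclidean (any two R-successors of the same world are R-related), so the schema is valid here.
(B) R is euclidean (any two R-successors of the same world are R-related), so the schema is valid here.
(C) R is euclidean (any two R-successors of the same world are R-related), so the schema is valid here.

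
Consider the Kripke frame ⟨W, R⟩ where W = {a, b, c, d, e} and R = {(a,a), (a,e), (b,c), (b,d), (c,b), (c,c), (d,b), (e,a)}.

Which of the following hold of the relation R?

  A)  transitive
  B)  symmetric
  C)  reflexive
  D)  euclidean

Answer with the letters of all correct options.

(A) not transitive: b R c and c R b but not b R b.
(B) symmetric: every R-edge is matched by its reverse.
(C) not reflexive: not b R b.
(D) not euclidean: b R c and b R d but not c R d.

B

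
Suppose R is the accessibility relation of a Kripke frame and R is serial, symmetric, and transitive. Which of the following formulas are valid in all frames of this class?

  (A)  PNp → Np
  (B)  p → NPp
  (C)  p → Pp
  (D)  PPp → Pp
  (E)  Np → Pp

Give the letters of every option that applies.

A, B, C, D, E

A serial symmetric transitive relation is reflexive (take any v with uRv; symmetry gives vRu and transitivity gives uRu), hence an equivalence relation.
(A) PNp → Np (the dual of axiom 5) characterises the euclidean frames. Every such R is euclidean — valid.
(B) p → NPp is axiom B, which corresponds to symmetry. Every such R is symmetric — valid.
(C) p → Pp (the dual of axiom T) characterises the reflexive frames. Every such R is reflexive — valid.
(D) PPp → Pp is the dual of axiom 4; it is valid on a frame exactly when R is transitive. Every such R is transitive, so valid.
(E) Np → Pp is axiom D, which corresponds to seriality. Every such R is serial — valid.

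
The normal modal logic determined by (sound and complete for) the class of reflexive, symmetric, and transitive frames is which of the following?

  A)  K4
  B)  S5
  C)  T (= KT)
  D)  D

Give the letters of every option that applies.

(A) K4 is determined by the class of transitive frames.
(B) S5 is determined by exactly this class.
(C) T (= KT) is determined by the class of reflexive frames.
(D) D is determined by the class of serial frames.

B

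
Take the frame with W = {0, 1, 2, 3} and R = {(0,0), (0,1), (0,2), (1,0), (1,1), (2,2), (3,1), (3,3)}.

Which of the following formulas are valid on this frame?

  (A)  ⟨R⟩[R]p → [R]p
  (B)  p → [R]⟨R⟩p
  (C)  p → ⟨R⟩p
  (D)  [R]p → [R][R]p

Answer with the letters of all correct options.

C

R is reflexive: each world relates to itself.
R is not symmetric: 0 R 2 but not 2 R 0.
R is not transitive: 1 R 0 and 0 R 2 but not 1 R 2.
R is not euclidean: 0 R 1 and 0 R 2 but not 1 R 2.
(A) ⟨R⟩[R]p → [R]p (the dual of axiom 5) characterises the euclidean frames. R is not euclidean — not valid.
(B) p → [R]⟨R⟩p is axiom B, which corresponds to symmetry. R is not symmetric — not valid.
(C) p → ⟨R⟩p is the dual of axiom T; it is valid on a frame exactly when R is reflexive. R is reflexive, so valid.
(D) [R]p → [R][R]p is axiom 4; it is valid on a frame exactly when R is transitive. R is not transitive, so not valid.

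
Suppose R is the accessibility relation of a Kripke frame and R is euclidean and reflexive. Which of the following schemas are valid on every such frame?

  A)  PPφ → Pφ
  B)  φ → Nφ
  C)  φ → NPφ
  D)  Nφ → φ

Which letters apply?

A reflexive euclidean relation is also symmetric (from wRw and wRv the euclidean condition gives vRw) and hence transitive; it is an equivalence relation.
(A) the dual of axiom 4: valid iff R is transitive. Every such R is transitive — valid.
(B) φ → Nφ is valid only on frames where every R-edge is a self-loop. Such an R need not be a subset of the identity — not valid.
(C) φ → NPφ is axiom B, which corresponds to symmetry. Every such R is symmetric — valid.
(D) axiom T: valid iff R is reflexive. Every such R is reflexive — valid.

A, C, D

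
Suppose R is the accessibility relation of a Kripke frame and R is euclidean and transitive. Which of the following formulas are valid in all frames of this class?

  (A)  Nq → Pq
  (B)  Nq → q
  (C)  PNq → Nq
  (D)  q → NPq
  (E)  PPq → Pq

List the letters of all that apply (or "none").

(A) Nq → Pq (axiom D) characterises the serial frames. Such an R need not be serial — not valid.
(B) Nq → q is axiom T, which corresponds to reflexivity. Such an R need not be reflexive — not valid.
(C) PNq → Nq is the dual of axiom 5, which corresponds to the euclidean property. Every such R is euclidean — valid.
(D) q → NPq (axiom B) characterises the symmetric frames. Such an R need not be symmetric — not valid.
(E) PPq → Pq is the dual of axiom 4; it is valid on a frame exactly when R is transitive. Every such R is transitive, so valid.

C, E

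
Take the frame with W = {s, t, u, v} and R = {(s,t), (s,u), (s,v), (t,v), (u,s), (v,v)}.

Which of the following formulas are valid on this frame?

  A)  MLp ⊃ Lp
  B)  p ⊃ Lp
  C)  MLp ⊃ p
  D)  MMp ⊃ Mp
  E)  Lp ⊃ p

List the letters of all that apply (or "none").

none

R is not reflexive: not s R s.
R is not symmetric: s R t but not t R s.
R is not transitive: s R u and u R s but not s R s.
R is not euclidean: s R t and s R u but not t R u.
R is not a subset of the identity: s R t with s ≠ t.
(A) MLp ⊃ Lp is the dual of axiom 5; it is valid on a frame exactly when R is euclidean. R is not euclidean, so not valid.
(B) p ⊃ Lp (equivalent to ◇p→p) corresponds to R being a subset of the identity. Here R ⊄ identity, so not valid.
(C) MLp ⊃ p is the dual of axiom B, which corresponds to symmetry. R is not symmetric — not valid.
(D) the dual of axiom 4: valid iff R is transitive. R is not transitive — not valid.
(E) Lp ⊃ p is axiom T, which corresponds to reflexivity. R is not reflexive — not valid.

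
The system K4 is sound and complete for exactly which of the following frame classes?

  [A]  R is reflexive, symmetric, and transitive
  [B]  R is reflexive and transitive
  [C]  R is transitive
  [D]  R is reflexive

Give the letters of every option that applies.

C

(A) this class determines S5, not K4.
(B) this class determines S4, not K4.
(C) K4 is sound and complete for exactly this class.
(D) this class determines T (= KT), not K4.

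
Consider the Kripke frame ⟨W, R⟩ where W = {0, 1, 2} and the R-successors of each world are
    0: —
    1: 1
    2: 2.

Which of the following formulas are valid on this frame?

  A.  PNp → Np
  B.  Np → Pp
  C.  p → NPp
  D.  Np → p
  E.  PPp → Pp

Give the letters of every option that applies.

A, C, E

R is not reflexive: not 0 R 0.
R is symmetric: every R-edge is matched by its reverse.
R is transitive: R is closed under composition.
R is euclidean: any two R-successors of the same world are R-related.
R is not serial: 0 has no R-successor.
(A) PNp → Np is the dual of axiom 5, which corresponds to the euclidean property. R is euclidean — valid.
(B) Np → Pp is axiom D, which corresponds to seriality. R is not serial — not valid.
(C) p → NPp is axiom B, which corresponds to symmetry. R is symmetric — valid.
(D) Np → p (axiom T) characterises the reflexive frames. R is not reflexive — not valid.
(E) the dual of axiom 4: valid iff R is transitive. R is transitive — valid.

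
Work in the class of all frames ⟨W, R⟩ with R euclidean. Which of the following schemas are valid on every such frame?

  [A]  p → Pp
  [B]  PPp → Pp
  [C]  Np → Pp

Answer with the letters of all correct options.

none

(A) p → Pp is the dual of axiom T, which corresponds to reflexivity. Such an R need not be reflexive — not valid.
(B) PPp → Pp (the dual of axiom 4) characterises the transitive frames. Such an R need not be transitive — not valid.
(C) Np → Pp is axiom D, which corresponds to seriality. Such an R need not be serial — not valid.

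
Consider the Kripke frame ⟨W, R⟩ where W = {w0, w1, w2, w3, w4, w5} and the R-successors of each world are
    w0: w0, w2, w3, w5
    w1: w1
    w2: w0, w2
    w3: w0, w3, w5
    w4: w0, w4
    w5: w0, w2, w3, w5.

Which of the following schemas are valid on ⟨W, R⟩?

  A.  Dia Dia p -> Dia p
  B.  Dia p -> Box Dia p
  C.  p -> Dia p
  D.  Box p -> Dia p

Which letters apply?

R is reflexive: each world relates to itself.
R is not transitive: w2 R w0 and w0 R w3 but not w2 R w3.
R is not euclidean: w0 R w2 and w0 R w3 but not w2 R w3.
R is serial: every world has an R-successor.
(A) Dia Dia p -> Dia p is the dual of axiom 4; it is valid on a frame exactly when R is transitive. R is not transitive, so not valid.
(B) Dia p -> Box Dia p is axiom 5; it is valid on a frame exactly when R is euclidean. R is not euclidean, so not valid.
(C) p -> Dia p is the dual of axiom T; it is valid on a frame exactly when R is reflexive. R is reflexive, so valid.
(D) axiom D: valid iff R is serial. R is serial — valid.

C, D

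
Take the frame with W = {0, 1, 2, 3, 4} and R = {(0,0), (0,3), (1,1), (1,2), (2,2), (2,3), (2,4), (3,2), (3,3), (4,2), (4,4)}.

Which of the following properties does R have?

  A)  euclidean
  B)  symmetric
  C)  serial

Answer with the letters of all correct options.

(A) not euclidean: 0 R 3 and 0 R 0 but not 3 R 0.
(B) not symmetric: 0 R 3 but not 3 R 0.
(C) serial: every world has an R-successor.

C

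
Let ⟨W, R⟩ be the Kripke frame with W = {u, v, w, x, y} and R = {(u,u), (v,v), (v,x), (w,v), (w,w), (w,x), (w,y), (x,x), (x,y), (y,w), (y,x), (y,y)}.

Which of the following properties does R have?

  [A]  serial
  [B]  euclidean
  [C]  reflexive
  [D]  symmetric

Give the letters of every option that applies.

A, C

(A) serial: every world has an R-successor.
(B) not euclidean: v R x and v R v but not x R v.
(C) reflexive: each world relates to itself.
(D) not symmetric: v R x but not x R v.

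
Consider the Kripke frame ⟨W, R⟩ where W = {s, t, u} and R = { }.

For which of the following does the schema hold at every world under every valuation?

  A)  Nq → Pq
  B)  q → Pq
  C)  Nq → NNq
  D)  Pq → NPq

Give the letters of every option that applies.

R is not reflexive: not s R s.
R is transitive: R is closed under composition.
R is euclidean: any two R-successors of the same world are R-related.
R is not serial: s has no R-successor.
(A) axiom D: valid iff R is serial. R is not serial — not valid.
(B) q → Pq is the dual of axiom T; it is valid on a frame exactly when R is reflexive. R is not reflexive, so not valid.
(C) Nq → NNq is axiom 4, which corresponds to transitivity. R is transitive — valid.
(D) axiom 5: valid iff R is euclidean. R is euclidean — valid.

C, D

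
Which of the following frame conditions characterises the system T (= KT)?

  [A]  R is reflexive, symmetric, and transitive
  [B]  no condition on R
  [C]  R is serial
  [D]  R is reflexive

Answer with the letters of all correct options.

D

(A) this class determines S5, not T (= KT).
(B) this class determines K, not T (= KT).
(C) this class determines D, not T (= KT).
(D) T (= KT) is sound and complete for exactly this class.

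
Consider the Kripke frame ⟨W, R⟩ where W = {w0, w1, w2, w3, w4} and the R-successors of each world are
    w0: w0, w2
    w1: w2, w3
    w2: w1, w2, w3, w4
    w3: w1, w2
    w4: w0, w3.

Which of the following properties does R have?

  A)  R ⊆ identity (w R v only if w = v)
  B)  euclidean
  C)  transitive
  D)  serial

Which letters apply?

D

(A) not ⊆ identity: w0 R w2 with w0 ≠ w2.
(B) not euclidean: w0 R w2 and w0 R w0 but not w2 R w0.
(C) not transitive: w0 R w2 and w2 R w1 but not w0 R w1.
(D) serial: every world has an R-successor.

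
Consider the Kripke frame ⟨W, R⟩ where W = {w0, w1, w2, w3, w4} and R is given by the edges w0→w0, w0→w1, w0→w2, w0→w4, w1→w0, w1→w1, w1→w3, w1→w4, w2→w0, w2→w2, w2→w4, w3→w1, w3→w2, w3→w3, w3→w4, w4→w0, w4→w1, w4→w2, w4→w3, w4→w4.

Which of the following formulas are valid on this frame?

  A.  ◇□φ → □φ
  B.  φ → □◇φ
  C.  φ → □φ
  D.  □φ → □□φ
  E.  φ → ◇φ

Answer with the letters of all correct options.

R is reflexive: each world relates to itself.
R is not symmetric: w3 R w2 but not w2 R w3.
R is not transitive: w0 R w1 and w1 R w3 but not w0 R w3.
R is not euclidean: w0 R w1 and w0 R w2 but not w1 R w2.
R is not a subset of the identity: w0 R w1 with w0 ≠ w1.
(A) ◇□φ → □φ (the dual of axiom 5) characterises the euclidean frames. R is not euclidean — not valid.
(B) φ → □◇φ is axiom B; it is valid on a frame exactly when R is symmetric. R is not symmetric, so not valid.
(C) φ → □φ is equivalent to ◇p→p; it holds exactly when R ⊆ identity. Here R ⊄ identity — not valid.
(D) axiom 4: valid iff R is transitive. R is not transitive — not valid.
(E) the dual of axiom T: valid iff R is reflexive. R is reflexive — valid.

E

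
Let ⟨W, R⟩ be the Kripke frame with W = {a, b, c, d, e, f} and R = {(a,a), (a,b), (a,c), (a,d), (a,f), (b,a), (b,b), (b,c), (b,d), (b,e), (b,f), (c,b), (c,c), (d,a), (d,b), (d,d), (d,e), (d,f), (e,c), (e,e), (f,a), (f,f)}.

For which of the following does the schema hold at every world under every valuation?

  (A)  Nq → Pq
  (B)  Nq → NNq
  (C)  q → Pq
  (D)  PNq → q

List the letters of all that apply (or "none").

R is reflexive: each world relates to itself.
R is not symmetric: a R c but not c R a.
R is not transitive: a R b and b R e but not a R e.
R is serial: every world has an R-successor.
(A) axiom D: valid iff R is serial. R is serial — valid.
(B) Nq → NNq (axiom 4) characterises the transitive frames. R is not transitive — not valid.
(C) q → Pq is the dual of axiom T; it is valid on a frame exactly when R is reflexive. R is reflexive, so valid.
(D) the dual of axiom B: valid iff R is symmetric. R is not symmetric — not valid.

A, C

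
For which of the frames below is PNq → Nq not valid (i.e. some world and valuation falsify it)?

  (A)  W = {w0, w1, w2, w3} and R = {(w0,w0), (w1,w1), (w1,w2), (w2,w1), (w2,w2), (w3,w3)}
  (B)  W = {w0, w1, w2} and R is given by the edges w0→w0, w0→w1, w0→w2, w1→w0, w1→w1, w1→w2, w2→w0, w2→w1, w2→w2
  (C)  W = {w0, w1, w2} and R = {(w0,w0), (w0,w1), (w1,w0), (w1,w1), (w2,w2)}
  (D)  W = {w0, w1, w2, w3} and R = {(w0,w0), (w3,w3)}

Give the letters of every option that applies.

none

The schema PNq → Nq is the dual of axiom 5; it is valid on a frame iff R is euclidean.
(A) R is euclidean (any two R-successors of the same world are R-related), so the schema is valid here.
(B) R is euclidean (any two R-successors of the same world are R-related), so the schema is valid here.
(C) R is euclidean (any two R-successors of the same world are R-related), so the schema is valid here.
(D) R is euclidean (any two R-successors of the same world are R-related), so the schema is valid here.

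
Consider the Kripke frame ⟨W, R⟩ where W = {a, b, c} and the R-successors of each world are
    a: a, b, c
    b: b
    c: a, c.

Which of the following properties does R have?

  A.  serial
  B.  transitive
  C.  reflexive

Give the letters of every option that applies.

A, C

(A) serial: every world has an R-successor.
(B) not transitive: c R a and a R b but not c R b.
(C) reflexive: each world relates to itself.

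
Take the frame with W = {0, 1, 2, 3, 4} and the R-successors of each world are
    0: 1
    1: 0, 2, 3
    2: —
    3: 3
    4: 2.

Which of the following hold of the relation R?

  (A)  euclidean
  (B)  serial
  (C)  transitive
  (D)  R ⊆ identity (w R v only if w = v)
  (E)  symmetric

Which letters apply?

none

(A) not euclidean: 1 R 0 and 1 R 2 but not 0 R 2.
(B) not serial: 2 has no R-successor.
(C) not transitive: 0 R 1 and 1 R 0 but not 0 R 0.
(D) not ⊆ identity: 0 R 1 with 0 ≠ 1.
(E) not symmetric: 1 R 2 but not 2 R 1.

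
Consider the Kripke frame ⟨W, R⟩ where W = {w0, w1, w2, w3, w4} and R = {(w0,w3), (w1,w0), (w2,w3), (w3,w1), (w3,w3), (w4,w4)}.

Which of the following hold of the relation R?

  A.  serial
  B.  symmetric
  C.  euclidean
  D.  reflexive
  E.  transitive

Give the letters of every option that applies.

(A) serial: every world has an R-successor.
(B) not symmetric: w0 R w3 but not w3 R w0.
(C) not euclidean: w3 R w1 and w3 R w3 but not w1 R w3.
(D) not reflexive: not w0 R w0.
(E) not transitive: w0 R w3 and w3 R w1 but not w0 R w1.

A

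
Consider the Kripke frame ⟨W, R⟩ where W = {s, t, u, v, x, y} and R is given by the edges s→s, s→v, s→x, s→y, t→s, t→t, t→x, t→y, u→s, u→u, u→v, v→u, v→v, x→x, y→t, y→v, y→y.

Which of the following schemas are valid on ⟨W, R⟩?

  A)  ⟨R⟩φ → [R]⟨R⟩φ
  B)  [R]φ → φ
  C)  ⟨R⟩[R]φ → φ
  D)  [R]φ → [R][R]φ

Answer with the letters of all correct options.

R is reflexive: each world relates to itself.
R is not symmetric: s R v but not v R s.
R is not transitive: s R v and v R u but not s R u.
R is not euclidean: s R v and s R s but not v R s.
(A) ⟨R⟩φ → [R]⟨R⟩φ is axiom 5; it is valid on a frame exactly when R is euclidean. R is not euclidean, so not valid.
(B) axiom T: valid iff R is reflexive. R is reflexive — valid.
(C) ⟨R⟩[R]φ → φ is the dual of axiom B, which corresponds to symmetry. R is not symmetric — not valid.
(D) [R]φ → [R][R]φ is axiom 4, which corresponds to transitivity. R is not transitive — not valid.

B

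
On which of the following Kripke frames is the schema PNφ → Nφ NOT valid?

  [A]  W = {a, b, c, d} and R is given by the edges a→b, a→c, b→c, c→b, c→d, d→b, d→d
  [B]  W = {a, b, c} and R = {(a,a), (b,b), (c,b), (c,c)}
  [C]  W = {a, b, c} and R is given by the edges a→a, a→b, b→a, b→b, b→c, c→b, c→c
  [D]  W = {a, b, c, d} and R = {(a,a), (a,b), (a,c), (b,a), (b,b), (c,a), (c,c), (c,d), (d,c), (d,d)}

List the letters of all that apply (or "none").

The schema PNφ → Nφ is the dual of axiom 5; it is valid on a frame iff R is euclidean.
(A) R is not euclidean (c R b and c R d but not b R d), so the schema fails here.
(B) R is not euclidean (c R b and c R c but not b R c), so the schema fails here.
(C) R is not euclidean (b R a and b R c but not a R c), so the schema fails here.
(D) R is not euclidean (a R b and a R c but not b R c), so the schema fails here.

A, B, C, D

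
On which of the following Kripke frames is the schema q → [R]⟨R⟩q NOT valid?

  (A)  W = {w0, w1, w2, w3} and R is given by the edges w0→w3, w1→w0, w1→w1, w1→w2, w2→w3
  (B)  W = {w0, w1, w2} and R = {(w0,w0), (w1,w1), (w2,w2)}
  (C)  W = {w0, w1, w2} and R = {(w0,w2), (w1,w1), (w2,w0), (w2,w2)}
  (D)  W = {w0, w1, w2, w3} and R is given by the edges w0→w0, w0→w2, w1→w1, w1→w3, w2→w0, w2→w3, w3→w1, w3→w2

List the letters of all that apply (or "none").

The schema q → [R]⟨R⟩q is axiom B; it is valid on a frame iff R is symmetric.
(A) R is not symmetric (w0 R w3 but not w3 R w0), so the schema fails here.
(B) R is symmetric (every R-edge is matched by its reverse), so the schema is valid here.
(C) R is symmetric (every R-edge is matched by its reverse), so the schema is valid here.
(D) R is symmetric (every R-edge is matched by its reverse), so the schema is valid here.

A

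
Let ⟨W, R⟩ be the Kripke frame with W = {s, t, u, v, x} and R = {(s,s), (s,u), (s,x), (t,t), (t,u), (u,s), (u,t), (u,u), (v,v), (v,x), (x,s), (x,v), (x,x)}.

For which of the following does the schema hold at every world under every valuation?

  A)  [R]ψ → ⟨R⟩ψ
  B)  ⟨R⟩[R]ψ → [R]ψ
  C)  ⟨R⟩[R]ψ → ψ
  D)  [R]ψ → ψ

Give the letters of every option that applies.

A, C, D

R is reflexive: each world relates to itself.
R is symmetric: every R-edge is matched by its reverse.
R is not euclidean: s R u and s R x but not u R x.
R is serial: every world has an R-successor.
(A) [R]ψ → ⟨R⟩ψ (axiom D) characterises the serial frames. R is serial — valid.
(B) ⟨R⟩[R]ψ → [R]ψ (the dual of axiom 5) characterises the euclidean frames. R is not euclidean — not valid.
(C) ⟨R⟩[R]ψ → ψ (the dual of axiom B) characterises the symmetric frames. R is symmetric — valid.
(D) [R]ψ → ψ (axiom T) characterises the reflexive frames. R is reflexive — valid.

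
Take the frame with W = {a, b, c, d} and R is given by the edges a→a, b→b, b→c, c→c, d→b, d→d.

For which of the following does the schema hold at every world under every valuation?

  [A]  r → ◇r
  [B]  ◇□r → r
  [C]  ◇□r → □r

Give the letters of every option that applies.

A

R is reflexive: each world relates to itself.
R is not symmetric: b R c but not c R b.
R is not euclidean: b R c and b R b but not c R b.
(A) r → ◇r is the dual of axiom T, which corresponds to reflexivity. R is reflexive — valid.
(B) ◇□r → r is the dual of axiom B, which corresponds to symmetry. R is not symmetric — not valid.
(C) ◇□r → □r is the dual of axiom 5, which corresponds to the euclidean property. R is not euclidean — not valid.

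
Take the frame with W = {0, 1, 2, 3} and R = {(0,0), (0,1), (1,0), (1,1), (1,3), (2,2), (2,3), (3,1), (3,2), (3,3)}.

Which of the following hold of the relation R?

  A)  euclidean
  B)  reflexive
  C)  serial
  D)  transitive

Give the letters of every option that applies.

(A) not euclidean: 1 R 0 and 1 R 3 but not 0 R 3.
(B) reflexive: each world relates to itself.
(C) serial: every world has an R-successor.
(D) not transitive: 0 R 1 and 1 R 3 but not 0 R 3.

B, C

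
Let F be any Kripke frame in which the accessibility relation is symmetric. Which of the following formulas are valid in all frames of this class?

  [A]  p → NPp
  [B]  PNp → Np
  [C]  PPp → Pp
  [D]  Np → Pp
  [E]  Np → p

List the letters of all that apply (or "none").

(A) p → NPp is axiom B; it is valid on a frame exactly when R is symmetric. Every such R is symmetric, so valid.
(B) PNp → Np (the dual of axiom 5) characterises the euclidean frames. Such an R need not be euclidean — not valid.
(C) PPp → Pp (the dual of axiom 4) characterises the transitive frames. Such an R need not be transitive — not valid.
(D) Np → Pp is axiom D, which corresponds to seriality. Such an R need not be serial — not valid.
(E) Np → p (axiom T) characterises the reflexive frames. Such an R need not be reflexive — not valid.

A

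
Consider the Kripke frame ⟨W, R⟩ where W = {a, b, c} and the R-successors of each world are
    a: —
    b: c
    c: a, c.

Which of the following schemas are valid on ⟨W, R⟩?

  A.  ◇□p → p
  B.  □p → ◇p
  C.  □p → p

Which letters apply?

none

R is not reflexive: not a R a.
R is not symmetric: b R c but not c R b.
R is not serial: a has no R-successor.
(A) ◇□p → p is the dual of axiom B; it is valid on a frame exactly when R is symmetric. R is not symmetric, so not valid.
(B) □p → ◇p is axiom D, which corresponds to seriality. R is not serial — not valid.
(C) □p → p is axiom T, which corresponds to reflexivity. R is not reflexive — not valid.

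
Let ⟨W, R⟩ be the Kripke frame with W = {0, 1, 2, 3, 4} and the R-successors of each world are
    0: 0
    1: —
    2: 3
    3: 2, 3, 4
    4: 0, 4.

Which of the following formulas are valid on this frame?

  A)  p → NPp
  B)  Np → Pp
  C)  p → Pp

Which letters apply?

R is not reflexive: not 1 R 1.
R is not symmetric: 3 R 4 but not 4 R 3.
R is not serial: 1 has no R-successor.
(A) p → NPp is axiom B; it is valid on a frame exactly when R is symmetric. R is not symmetric, so not valid.
(B) axiom D: valid iff R is serial. R is not serial — not valid.
(C) p → Pp is the dual of axiom T; it is valid on a frame exactly when R is reflexive. R is not reflexive, so not valid.

none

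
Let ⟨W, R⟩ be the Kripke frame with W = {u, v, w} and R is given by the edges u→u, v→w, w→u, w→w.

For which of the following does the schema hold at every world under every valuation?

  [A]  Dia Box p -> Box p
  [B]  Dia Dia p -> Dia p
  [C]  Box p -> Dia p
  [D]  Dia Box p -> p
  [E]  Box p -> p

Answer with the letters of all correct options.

C

R is not reflexive: not v R v.
R is not symmetric: v R w but not w R v.
R is not transitive: v R w and w R u but not v R u.
R is not euclidean: w R u and w R w but not u R w.
R is serial: every world has an R-successor.
(A) the dual of axiom 5: valid iff R is euclidean. R is not euclidean — not valid.
(B) Dia Dia p -> Dia p (the dual of axiom 4) characterises the transitive frames. R is not transitive — not valid.
(C) axiom D: valid iff R is serial. R is serial — valid.
(D) Dia Box p -> p is the dual of axiom B, which corresponds to symmetry. R is not symmetric — not valid.
(E) axiom T: valid iff R is reflexive. R is not reflexive — not valid.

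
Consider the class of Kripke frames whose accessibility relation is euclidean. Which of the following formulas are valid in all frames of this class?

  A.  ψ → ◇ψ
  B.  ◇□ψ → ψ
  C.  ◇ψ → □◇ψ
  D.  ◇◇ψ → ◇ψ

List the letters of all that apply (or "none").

(A) the dual of axiom T: valid iff R is reflexive. Such an R need not be reflexive — not valid.
(B) ◇□ψ → ψ (the dual of axiom B) characterises the symmetric frames. Such an R need not be symmetric — not valid.
(C) ◇ψ → □◇ψ is axiom 5, which corresponds to the euclidean property. Every such R is euclidean — valid.
(D) ◇◇ψ → ◇ψ is the dual of axiom 4; it is valid on a frame exactly when R is transitive. Such an R need not be transitive, so not valid.

C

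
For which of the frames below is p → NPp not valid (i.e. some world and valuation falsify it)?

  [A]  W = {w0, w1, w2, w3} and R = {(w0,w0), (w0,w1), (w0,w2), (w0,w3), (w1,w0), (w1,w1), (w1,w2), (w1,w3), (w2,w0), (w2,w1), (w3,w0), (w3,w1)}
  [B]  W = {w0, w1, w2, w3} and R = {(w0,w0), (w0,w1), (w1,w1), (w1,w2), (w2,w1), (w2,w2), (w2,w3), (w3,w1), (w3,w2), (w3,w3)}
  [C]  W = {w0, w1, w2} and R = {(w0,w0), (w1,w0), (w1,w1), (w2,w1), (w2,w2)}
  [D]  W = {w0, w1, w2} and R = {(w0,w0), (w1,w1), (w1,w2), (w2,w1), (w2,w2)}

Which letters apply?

The schema p → NPp is axiom B; it is valid on a frame iff R is symmetric.
(A) R is symmetric (every R-edge is matched by its reverse), so the schema is valid here.
(B) R is not symmetric (w0 R w1 but not w1 R w0), so the schema fails here.
(C) R is not symmetric (w1 R w0 but not w0 R w1), so the schema fails here.
(D) R is symmetric (every R-edge is matched by its reverse), so the schema is valid here.

B, C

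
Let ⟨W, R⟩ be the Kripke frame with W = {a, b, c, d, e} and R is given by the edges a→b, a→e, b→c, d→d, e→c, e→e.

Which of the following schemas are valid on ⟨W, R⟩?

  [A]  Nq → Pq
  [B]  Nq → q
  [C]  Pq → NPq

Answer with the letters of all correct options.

R is not reflexive: not a R a.
R is not euclidean: a R b and a R e but not b R e.
R is not serial: c has no R-successor.
(A) Nq → Pq is axiom D, which corresponds to seriality. R is not serial — not valid.
(B) Nq → q (axiom T) characterises the reflexive frames. R is not reflexive — not valid.
(C) Pq → NPq is axiom 5, which corresponds to the euclidean property. R is not euclidean — not valid.

none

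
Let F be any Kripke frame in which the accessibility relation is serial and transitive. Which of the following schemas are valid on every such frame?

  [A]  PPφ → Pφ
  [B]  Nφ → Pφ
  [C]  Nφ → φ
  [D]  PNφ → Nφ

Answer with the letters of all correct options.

A, B

(A) PPφ → Pφ (the dual of axiom 4) characterises the transitive frames. Every such R is transitive — valid.
(B) axiom D: valid iff R is serial. Every such R is serial — valid.
(C) Nφ → φ is axiom T; it is valid on a frame exactly when R is reflexive. Such an R need not be reflexive, so not valid.
(D) PNφ → Nφ (the dual of axiom 5) characterises the euclidean frames. Such an R need not be euclidean — not valid.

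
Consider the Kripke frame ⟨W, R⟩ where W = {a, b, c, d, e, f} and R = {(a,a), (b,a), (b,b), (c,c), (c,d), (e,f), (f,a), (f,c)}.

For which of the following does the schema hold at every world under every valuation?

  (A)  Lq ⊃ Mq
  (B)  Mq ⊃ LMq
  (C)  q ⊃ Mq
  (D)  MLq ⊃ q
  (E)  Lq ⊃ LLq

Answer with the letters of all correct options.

R is not reflexive: not d R d.
R is not symmetric: b R a but not a R b.
R is not transitive: e R f and f R a but not e R a.
R is not euclidean: b R a and b R b but not a R b.
R is not serial: d has no R-successor.
(A) Lq ⊃ Mq is axiom D, which corresponds to seriality. R is not serial — not valid.
(B) Mq ⊃ LMq (axiom 5) characterises the euclidean frames. R is not euclidean — not valid.
(C) q ⊃ Mq is the dual of axiom T; it is valid on a frame exactly when R is reflexive. R is not reflexive, so not valid.
(D) MLq ⊃ q is the dual of axiom B, which corresponds to symmetry. R is not symmetric — not valid.
(E) Lq ⊃ LLq is axiom 4, which corresponds to transitivity. R is not transitive — not valid.

none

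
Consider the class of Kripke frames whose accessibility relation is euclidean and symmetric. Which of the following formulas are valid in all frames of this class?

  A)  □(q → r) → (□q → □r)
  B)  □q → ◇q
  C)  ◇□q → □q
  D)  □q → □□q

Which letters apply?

A, C, D

A symmetric euclidean relation is transitive (uRv and vRw give vRu by symmetry, then uRw by the euclidean condition, applied at v).
(A) □(q → r) → (□q → □r) is axiom K, valid on every Kripke frame — valid.
(B) □q → ◇q is axiom D, which corresponds to seriality. Such an R need not be serial — not valid.
(C) ◇□q → □q (the dual of axiom 5) characterises the euclidean frames. Every such R is euclidean — valid.
(D) □q → □□q is axiom 4, which corresponds to transitivity. Every such R is transitive — valid.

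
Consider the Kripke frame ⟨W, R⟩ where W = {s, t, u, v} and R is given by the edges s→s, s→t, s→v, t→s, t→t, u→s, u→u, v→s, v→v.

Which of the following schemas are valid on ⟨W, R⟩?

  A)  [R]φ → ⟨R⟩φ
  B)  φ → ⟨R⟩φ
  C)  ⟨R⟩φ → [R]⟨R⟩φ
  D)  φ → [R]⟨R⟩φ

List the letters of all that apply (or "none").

R is reflexive: each world relates to itself.
R is not symmetric: u R s but not s R u.
R is not euclidean: s R t and s R v but not t R v.
R is serial: every world has an R-successor.
(A) [R]φ → ⟨R⟩φ is axiom D; it is valid on a frame exactly when R is serial. R is serial, so valid.
(B) the dual of axiom T: valid iff R is reflexive. R is reflexive — valid.
(C) ⟨R⟩φ → [R]⟨R⟩φ is axiom 5, which corresponds to the euclidean property. R is not euclidean — not valid.
(D) φ → [R]⟨R⟩φ is axiom B; it is valid on a frame exactly when R is symmetric. R is not symmetric, so not valid.

A, B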